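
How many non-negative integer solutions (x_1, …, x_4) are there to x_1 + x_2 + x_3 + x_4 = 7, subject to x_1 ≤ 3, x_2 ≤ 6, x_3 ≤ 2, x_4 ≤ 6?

64

By stars and bars, unrestricted non-negative solutions to x_1+…+x_4 = 7 number C(7+3,3) = 120.
Subtract solutions that violate a single cap (substitute x_i' = x_i − (cap_i+1)): x_1 ≥ 4 gives C(6,3) = 20; x_2 ≥ 7 gives C(3,3) = 1; x_3 ≥ 3 gives C(7,3) = 35; x_4 ≥ 7 gives C(3,3) = 1. Together 57.
Add back pairs where two caps are both exceeded: 0 + 1 + 0 + 0 + 0 + 0 = 1.
By inclusion–exclusion the count is 120 − 57 + 1 = 64.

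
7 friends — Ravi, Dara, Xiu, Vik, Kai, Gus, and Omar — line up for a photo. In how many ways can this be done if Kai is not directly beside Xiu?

3600

Of the 7! = 5040 arrangements, those with Kai and Xiu adjacent number 2 × 6! = 1440 (treat the pair as a block with 2 internal orders).
Complementary counting: 5040 − 1440 = 3600.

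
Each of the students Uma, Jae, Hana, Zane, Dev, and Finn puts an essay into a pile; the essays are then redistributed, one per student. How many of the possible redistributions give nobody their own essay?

265

Count assignments avoiding every fixed point. For any j of the 6 students fixed to their own essay, the other 6−j can be arranged in (6−j)! ways.
By inclusion–exclusion this is Σ_{j=0}^{6} (−1)^j C(6,j)·(6−j)!.
Computing: 720 − 720 + 360 − 120 + 30 − 6 + 1 = 265.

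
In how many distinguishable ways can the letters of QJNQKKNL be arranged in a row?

The 8 letters of QJNQKKNL have repeats: K appearing twice, N appearing twice, and Q appearing twice.
The number of distinct arrangements is 8!/(2!·2!·2!) = 40320/8 = 5040.

5040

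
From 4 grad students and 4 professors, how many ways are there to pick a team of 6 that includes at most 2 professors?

6

Split by how many professors are chosen (0 through 2).
Sum: C(4,0)·C(4,6) + C(4,1)·C(4,5) + C(4,2)·C(4,4) = 0 + 0 + 6 = 6.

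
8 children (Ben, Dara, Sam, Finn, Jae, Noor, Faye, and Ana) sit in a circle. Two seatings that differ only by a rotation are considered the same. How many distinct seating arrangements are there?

Seat Ben anywhere (absorbing the rotational symmetry), then permute the other 7: (7)! = 5040.

5040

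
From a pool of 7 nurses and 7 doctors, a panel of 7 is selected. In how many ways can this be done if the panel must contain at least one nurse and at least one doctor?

Total 7-person selections from all 14: C(14,7) = 3432.
Subtract selections that omit an entire group: no nurses → C(7,7) = 1; no doctors → C(7,7) = 1.
Both groups omitted at once is impossible, so 3432 − 2 = 3430.

3430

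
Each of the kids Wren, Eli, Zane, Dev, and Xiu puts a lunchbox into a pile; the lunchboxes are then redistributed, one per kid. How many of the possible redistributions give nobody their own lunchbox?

This is the derangement count D_5: permutations of 5 items with no fixed point.
By inclusion–exclusion this is Σ_{j=0}^{5} (−1)^j C(5,j)·(5−j)!.
Computing: 120 − 120 + 60 − 20 + 5 − 1 = 44.

44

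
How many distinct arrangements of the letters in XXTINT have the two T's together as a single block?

60

Treat the 2 copies of T as a single block. The multiset to arrange is then {TT, I, N, X, X}, 5 items in all.
That gives (5)!/(2!) = 60 arrangements.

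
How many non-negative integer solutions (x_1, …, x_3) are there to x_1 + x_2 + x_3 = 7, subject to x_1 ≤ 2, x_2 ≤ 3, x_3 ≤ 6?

11

Ignoring the caps, the number of non-negative solutions to x_1+…+x_3 = 7 is C(9,2) = 36.
Subtract solutions that violate a single cap (substitute x_i' = x_i − (cap_i+1)): x_1 ≥ 3 gives C(6,2) = 15; x_2 ≥ 4 gives C(5,2) = 10; x_3 ≥ 7 gives C(2,2) = 1. Together 26.
Add back pairs where two caps are both exceeded: 1 + 0 + 0 = 1.
By inclusion–exclusion the count is 36 − 26 + 1 = 11.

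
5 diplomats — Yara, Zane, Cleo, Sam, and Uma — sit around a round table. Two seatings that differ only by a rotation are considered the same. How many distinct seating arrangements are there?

Seat Yara anywhere (absorbing the rotational symmetry), then permute the other 4: (4)! = 24.

24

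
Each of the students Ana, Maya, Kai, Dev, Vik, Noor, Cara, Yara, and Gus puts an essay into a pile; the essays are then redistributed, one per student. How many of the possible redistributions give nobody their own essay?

133496

This is the derangement count D_9: permutations of 9 items with no fixed point.
By inclusion–exclusion this is Σ_{j=0}^{9} (−1)^j C(9,j)·(9−j)!.
Computing: 362880 − 362880 + 181440 − 60480 + 15120 − 3024 + 504 − 72 + 9 − 1 = 133496.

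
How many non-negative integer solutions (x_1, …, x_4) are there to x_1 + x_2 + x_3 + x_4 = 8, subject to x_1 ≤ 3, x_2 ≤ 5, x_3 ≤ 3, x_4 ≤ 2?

38

Without the upper bounds there are C(11,3) = 165 ways to split 8 among 4 variables.
Subtract solutions that violate a single cap (substitute x_i' = x_i − (cap_i+1)): x_1 ≥ 4 gives C(7,3) = 35; x_2 ≥ 6 gives C(5,3) = 10; x_3 ≥ 4 gives C(7,3) = 35; x_4 ≥ 3 gives C(8,3) = 56. Together 136.
Add back pairs where two caps are both exceeded: 0 + 1 + 4 + 0 + 0 + 4 = 9.
By inclusion–exclusion the count is 165 − 136 + 9 = 38.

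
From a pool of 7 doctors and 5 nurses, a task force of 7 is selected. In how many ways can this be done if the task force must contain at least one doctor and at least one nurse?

With no constraint there are C(12,7) = 792 possible selections.
Subtract selections that omit an entire group: no doctors → C(5,7) = 0; no nurses → C(7,7) = 1.
Both groups omitted at once is impossible, so 792 − 1 = 791.

791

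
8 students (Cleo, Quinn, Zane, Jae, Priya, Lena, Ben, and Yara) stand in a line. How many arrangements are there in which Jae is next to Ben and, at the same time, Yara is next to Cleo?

Treat {Jae,Ben} as one block (2 orders) and {Yara,Cleo} as another (2 orders).
That leaves 6 units to arrange: 2 × 2 × 6! = 4 × 720 = 2880.

2880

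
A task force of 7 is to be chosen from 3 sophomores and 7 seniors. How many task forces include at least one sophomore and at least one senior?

Total 7-person selections from all 10: C(10,7) = 120.
Selections missing a whole group: no sophomores → C(7,7) = 1; no seniors → C(3,7) = 0.
Both groups omitted at once is impossible, so 120 − 1 = 119.

119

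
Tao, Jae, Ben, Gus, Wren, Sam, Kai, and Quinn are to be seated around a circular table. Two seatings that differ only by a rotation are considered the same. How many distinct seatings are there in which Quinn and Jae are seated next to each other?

Glue Quinn and Jae into a block (2 internal orders). Seating 7 units around a circle gives (6)! arrangements.
So 2 × (6)! = 2 × 720 = 1440.

1440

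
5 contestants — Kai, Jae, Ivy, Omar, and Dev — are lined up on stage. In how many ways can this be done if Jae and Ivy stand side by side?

48

Place the 3 others and the Jae-Ivy pair as 4 objects in a line; the pair has 2 internal arrangements.
So the count is 2·(4)! = 48.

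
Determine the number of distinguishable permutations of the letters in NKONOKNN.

420

Letter multiplicities in NKONOKNN: K×2, N×4, O×2.
The number of distinct arrangements is 8!/(4!·2!·2!) = 40320/96 = 420.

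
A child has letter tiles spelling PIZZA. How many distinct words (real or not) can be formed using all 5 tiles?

60

PIZZA has 5 letters with Z appearing twice.
Dividing 5! = 120 by 2! = 2 for the repeated letters gives 60.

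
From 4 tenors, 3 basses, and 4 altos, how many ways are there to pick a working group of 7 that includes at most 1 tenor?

Split by how many tenors are chosen (0 through 1).
Sum: C(4,0)·C(7,7) + C(4,1)·C(7,6) = 1 + 28 = 29.

29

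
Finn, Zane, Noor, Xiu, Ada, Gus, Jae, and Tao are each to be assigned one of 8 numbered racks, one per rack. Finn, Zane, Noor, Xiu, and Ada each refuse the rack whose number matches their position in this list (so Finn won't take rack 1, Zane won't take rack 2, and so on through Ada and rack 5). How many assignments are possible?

21234

Let Aᵢ (for 1 ≤ i ≤ 5) be the placements that put person i in their forbidden rack. Any j of these fix j positions, leaving (8−j)! ways to fill the rest, and there are C(5,j) ways to pick which j.
By inclusion–exclusion, the number of valid placements is Σ_{j=0}^{5} (−1)^j C(5,j)·(8−j)!.
Computing: 40320 − 25200 + 7200 − 1200 + 120 − 6 = 21234.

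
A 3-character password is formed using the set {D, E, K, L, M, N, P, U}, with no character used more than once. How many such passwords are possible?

336

With no repetition, fill the 3 characters in order: 8 choices, then 7, down to 6.
8 × 7 × 6 = 336.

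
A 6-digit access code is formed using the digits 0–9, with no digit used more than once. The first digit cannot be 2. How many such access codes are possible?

136080

The first digit has 10−1 = 9 choices (anything except 2).
The remaining 5 digits are filled from the other 9 symbols without repetition: 9 × 8 × 7 × 6 × 5 = 15120.
Total: 9 × 15120 = 136080.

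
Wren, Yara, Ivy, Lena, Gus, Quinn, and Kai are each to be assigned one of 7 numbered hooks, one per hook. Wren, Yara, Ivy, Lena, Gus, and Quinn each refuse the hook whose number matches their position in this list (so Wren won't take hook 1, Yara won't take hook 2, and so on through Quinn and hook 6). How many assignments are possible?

2119

Let Aᵢ (for 1 ≤ i ≤ 6) be the placements that put person i in their forbidden hook. Any j of these fix j positions, leaving (7−j)! ways to fill the rest, and there are C(6,j) ways to pick which j.
By inclusion–exclusion, the number of valid placements is Σ_{j=0}^{6} (−1)^j C(6,j)·(7−j)!.
Computing: 5040 − 4320 + 1800 − 480 + 90 − 12 + 1 = 2119.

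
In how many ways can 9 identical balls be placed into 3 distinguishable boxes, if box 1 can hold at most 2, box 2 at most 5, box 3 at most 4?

By stars and bars, unrestricted non-negative solutions to x_1+…+x_3 = 9 number C(9+2,2) = 55.
Subtract solutions that violate a single cap (substitute x_i' = x_i − (cap_i+1)): x_1 ≥ 3 gives C(8,2) = 28; x_2 ≥ 6 gives C(5,2) = 10; x_3 ≥ 5 gives C(6,2) = 15. Together 53.
Add back pairs where two caps are both exceeded: 1 + 3 + 0 = 4.
By inclusion–exclusion the count is 55 − 53 + 4 = 6.

6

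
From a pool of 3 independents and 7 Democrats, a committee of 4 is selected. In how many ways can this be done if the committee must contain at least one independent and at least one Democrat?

175

Unrestricted: C(10,4) = 210 ways to pick any 4 of the 10.
Selections missing a whole group: no independents → C(7,4) = 35; no Democrats → C(3,4) = 0.
Both groups omitted at once is impossible, so 210 − 35 = 175.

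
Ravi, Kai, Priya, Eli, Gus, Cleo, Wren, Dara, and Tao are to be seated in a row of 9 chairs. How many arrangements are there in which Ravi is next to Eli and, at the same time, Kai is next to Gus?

Treat {Ravi,Eli} as one block (2 orders) and {Kai,Gus} as another (2 orders).
That leaves 7 units to arrange: 2 × 2 × 7! = 4 × 5040 = 20160.

20160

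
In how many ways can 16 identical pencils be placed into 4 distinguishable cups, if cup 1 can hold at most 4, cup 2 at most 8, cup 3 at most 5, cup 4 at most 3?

By stars and bars, unrestricted non-negative solutions to x_1+…+x_4 = 16 number C(16+3,3) = 969.
Subtract solutions that violate a single cap (substitute x_i' = x_i − (cap_i+1)): x_1 ≥ 5 gives C(14,3) = 364; x_2 ≥ 9 gives C(10,3) = 120; x_3 ≥ 6 gives C(13,3) = 286; x_4 ≥ 4 gives C(15,3) = 455. Together 1225.
Add back pairs where two caps are both exceeded: 10 + 56 + 120 + 4 + 20 + 84 = 294.
Subtract triples: 0 + 0 + 4 + 0 = 4.
By inclusion–exclusion the count is 969 − 1225 + 294 − 4 = 34.

34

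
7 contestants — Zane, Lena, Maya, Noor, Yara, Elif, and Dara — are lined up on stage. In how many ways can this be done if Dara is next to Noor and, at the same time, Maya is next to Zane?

Treat {Dara,Noor} as one block (2 orders) and {Maya,Zane} as another (2 orders).
That leaves 5 units to arrange: 2 × 2 × 5! = 4 × 120 = 480.

480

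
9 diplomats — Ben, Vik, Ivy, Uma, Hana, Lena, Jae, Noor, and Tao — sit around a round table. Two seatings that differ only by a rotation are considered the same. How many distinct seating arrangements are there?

Seat Ben anywhere (absorbing the rotational symmetry), then permute the other 8: (8)! = 40320.

40320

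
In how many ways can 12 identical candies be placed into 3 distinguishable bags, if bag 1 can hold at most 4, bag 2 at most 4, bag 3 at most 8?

By stars and bars, unrestricted non-negative solutions to x_1+…+x_3 = 12 number C(12+2,2) = 91.
Subtract solutions that violate a single cap (substitute x_i' = x_i − (cap_i+1)): x_1 ≥ 5 gives C(9,2) = 36; x_2 ≥ 5 gives C(9,2) = 36; x_3 ≥ 9 gives C(5,2) = 10. Together 82.
Add back pairs where two caps are both exceeded: 6 + 0 + 0 = 6.
By inclusion–exclusion the count is 91 − 82 + 6 = 15.

15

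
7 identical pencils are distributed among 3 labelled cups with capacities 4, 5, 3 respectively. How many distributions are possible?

Ignoring the caps, the number of non-negative solutions to x_1+…+x_3 = 7 is C(9,2) = 36.
Subtract solutions that violate a single cap (substitute x_i' = x_i − (cap_i+1)): x_1 ≥ 5 gives C(4,2) = 6; x_2 ≥ 6 gives C(3,2) = 3; x_3 ≥ 4 gives C(5,2) = 10. Together 19.
No two caps can be exceeded simultaneously, so the pair terms are all 0.
By inclusion–exclusion the count is 36 − 19 + 0 = 17.

17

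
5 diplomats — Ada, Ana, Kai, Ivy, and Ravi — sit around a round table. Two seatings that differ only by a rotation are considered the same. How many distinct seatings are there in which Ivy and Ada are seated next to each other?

12

Treat {Ivy, Ada} as one unit (2 internal orders) and seat the resulting 4 units around the table: (3)! circular arrangements.
So 2 × (3)! = 2 × 6 = 12.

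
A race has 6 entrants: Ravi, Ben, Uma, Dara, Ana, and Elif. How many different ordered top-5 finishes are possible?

This is an ordered selection of 5 from 6: P(6,5).
That gives 6 × 5 × 4 × 3 × 2 = 720.

720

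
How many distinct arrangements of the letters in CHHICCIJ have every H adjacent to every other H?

Treat the 2 copies of H as a single block. The multiset to arrange is then {HH, C, C, C, I, I, J}, 7 items in all.
That gives (7)!/(3!·2!) = 420 arrangements.

420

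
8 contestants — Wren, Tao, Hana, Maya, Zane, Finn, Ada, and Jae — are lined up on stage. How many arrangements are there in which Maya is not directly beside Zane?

Of the 8! = 40320 arrangements, those with Maya and Zane adjacent number 2 × 7! = 10080 (treat the pair as a block with 2 internal orders).
So 40320 − 10080 = 30240 arrangements keep them apart.

30240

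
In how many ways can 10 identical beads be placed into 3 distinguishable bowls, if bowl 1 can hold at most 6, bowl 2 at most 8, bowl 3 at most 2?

18

Ignoring the caps, the number of non-negative solutions to x_1+…+x_3 = 10 is C(12,2) = 66.
Subtract solutions that violate a single cap (substitute x_i' = x_i − (cap_i+1)): x_1 ≥ 7 gives C(5,2) = 10; x_2 ≥ 9 gives C(3,2) = 3; x_3 ≥ 3 gives C(9,2) = 36. Together 49.
Add back pairs where two caps are both exceeded: 0 + 1 + 0 = 1.
By inclusion–exclusion the count is 66 − 49 + 1 = 18.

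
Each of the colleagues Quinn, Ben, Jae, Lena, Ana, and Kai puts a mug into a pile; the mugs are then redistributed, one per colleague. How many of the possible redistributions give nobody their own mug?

265

Count assignments avoiding every fixed point. For any j of the 6 colleagues fixed to their own mug, the other 6−j can be arranged in (6−j)! ways.
By inclusion–exclusion this is Σ_{j=0}^{6} (−1)^j C(6,j)·(6−j)!.
Computing: 720 − 720 + 360 − 120 + 30 − 6 + 1 = 265.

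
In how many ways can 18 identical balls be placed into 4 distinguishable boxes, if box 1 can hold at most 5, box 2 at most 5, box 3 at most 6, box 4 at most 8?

82

Without the upper bounds there are C(21,3) = 1330 ways to split 18 among 4 boxes.
Subtract solutions that violate a single cap (substitute x_i' = x_i − (cap_i+1)): x_1 ≥ 6 gives C(15,3) = 455; x_2 ≥ 6 gives C(15,3) = 455; x_3 ≥ 7 gives C(14,3) = 364; x_4 ≥ 9 gives C(12,3) = 220. Together 1494.
Add back pairs where two caps are both exceeded: 84 + 56 + 20 + 56 + 20 + 10 = 246.
By inclusion–exclusion the count is 1330 − 1494 + 246 = 82.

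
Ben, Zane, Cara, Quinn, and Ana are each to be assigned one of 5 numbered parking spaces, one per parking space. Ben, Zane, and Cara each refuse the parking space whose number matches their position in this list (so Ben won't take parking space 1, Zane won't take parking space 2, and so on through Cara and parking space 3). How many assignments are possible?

64

Let Aᵢ (for i ∈ {1, 2, 3}) be the placements that put person i in their forbidden parking space. Any j of these fix j positions, leaving (5−j)! ways to fill the rest, and there are C(3,j) ways to pick which j.
By inclusion–exclusion, the number of valid placements is Σ_{j=0}^{3} (−1)^j C(3,j)·(5−j)!.
Computing: 120 − 72 + 18 − 2 = 64.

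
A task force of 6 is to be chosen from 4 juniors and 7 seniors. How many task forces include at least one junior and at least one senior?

455

Total 6-person selections from all 11: C(11,6) = 462.
Selections missing a whole group: no juniors → C(7,6) = 7; no seniors → C(4,6) = 0.
Both groups omitted at once is impossible, so 462 − 7 = 455.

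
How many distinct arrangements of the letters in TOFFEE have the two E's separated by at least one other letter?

120

Total arrangements of TOFFEE: 6!/(2!·2!) = 180.
Arrangements with the E's together: treat EE as one letter, giving (5)!/(2!) = 60.
Subtracting, 180 − 60 = 120 arrangements keep the E's apart.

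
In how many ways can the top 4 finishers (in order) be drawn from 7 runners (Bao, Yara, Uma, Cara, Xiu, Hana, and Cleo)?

840

This is an ordered selection of 4 from 7: P(7,4).
That gives 7 × 6 × 5 × 4 = 840.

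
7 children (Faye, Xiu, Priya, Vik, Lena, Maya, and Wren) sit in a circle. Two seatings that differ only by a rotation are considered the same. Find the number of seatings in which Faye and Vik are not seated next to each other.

Without the restriction there are (6)! = 720 seatings.
Seatings with Faye beside Vik: treat them as a block with 2 internal orders, giving 2 × (5)! = 240.
Subtracting, 720 − 240 = 480.

480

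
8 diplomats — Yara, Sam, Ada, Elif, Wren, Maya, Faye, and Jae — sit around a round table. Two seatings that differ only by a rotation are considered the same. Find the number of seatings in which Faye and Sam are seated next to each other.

1440

Glue Faye and Sam into a block (2 internal orders). Seating 7 units around a circle gives (6)! arrangements.
So 2 × (6)! = 2 × 720 = 1440.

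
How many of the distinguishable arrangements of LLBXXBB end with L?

Fix L in the last position and arrange the remaining 6 letters.
Those 6 letters have B appearing 3 times and X appearing twice, giving (6)!/(3!·2!) = 60.

60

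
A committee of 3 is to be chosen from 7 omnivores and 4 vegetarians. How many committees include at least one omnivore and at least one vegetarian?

126

Unrestricted: C(11,3) = 165 ways to pick any 3 of the 11.
Subtract selections that omit an entire group: no omnivores → C(4,3) = 4; no vegetarians → C(7,3) = 35.
Both groups omitted at once is impossible, so 165 − 39 = 126.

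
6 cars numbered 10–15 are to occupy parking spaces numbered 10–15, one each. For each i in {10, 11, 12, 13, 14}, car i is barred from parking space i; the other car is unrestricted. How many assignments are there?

309

Let Aᵢ (for 10 ≤ i ≤ 14) be the placements that put car i in its forbidden parking space. Any j of these fix j positions, leaving (6−j)! ways to fill the rest, and there are C(5,j) ways to pick which j.
By inclusion–exclusion, the number of valid placements is Σ_{j=0}^{5} (−1)^j C(5,j)·(6−j)!.
Computing: 720 − 600 + 240 − 60 + 10 − 1 = 309.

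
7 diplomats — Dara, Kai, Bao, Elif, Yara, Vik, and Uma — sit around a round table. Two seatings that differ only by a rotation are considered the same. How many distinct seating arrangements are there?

Fix one person's seat to break rotational symmetry; the remaining 6 people can be arranged in (6)! = 720 ways.

720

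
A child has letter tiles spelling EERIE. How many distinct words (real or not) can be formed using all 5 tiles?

Letter multiplicities in EERIE: E×3, I×1, R×1.
Dividing 5! = 120 by 3! = 6 for the repeated letters gives 20.

20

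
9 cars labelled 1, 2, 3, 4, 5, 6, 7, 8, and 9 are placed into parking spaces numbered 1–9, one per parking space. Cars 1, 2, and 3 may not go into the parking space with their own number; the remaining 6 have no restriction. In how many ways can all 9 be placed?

Let Aᵢ (for i ∈ {1, 2, 3}) be the placements that put car i in its forbidden parking space. Any j of these fix j positions, leaving (9−j)! ways to fill the rest, and there are C(3,j) ways to pick which j.
By inclusion–exclusion, the number of valid placements is Σ_{j=0}^{3} (−1)^j C(3,j)·(9−j)!.
Computing: 362880 − 120960 + 15120 − 720 = 256320.

256320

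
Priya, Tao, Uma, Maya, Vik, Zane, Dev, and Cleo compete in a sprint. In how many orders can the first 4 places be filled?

1680

There are 8 choices for 1st place, 7 for 2nd, and so on down to 5 for position 4.
That gives 8 × 7 × 6 × 5 = 1680.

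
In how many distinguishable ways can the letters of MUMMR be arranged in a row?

20

Letter multiplicities in MUMMR: M×3, R×1, U×1.
So there are 5! / (3!) = 20 distinguishable arrangements.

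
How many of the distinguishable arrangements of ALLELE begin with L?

Fix L in the first position and arrange the remaining 5 letters.
Those 5 letters have E appearing twice and L appearing twice, giving (5)!/(2!·2!) = 30.

30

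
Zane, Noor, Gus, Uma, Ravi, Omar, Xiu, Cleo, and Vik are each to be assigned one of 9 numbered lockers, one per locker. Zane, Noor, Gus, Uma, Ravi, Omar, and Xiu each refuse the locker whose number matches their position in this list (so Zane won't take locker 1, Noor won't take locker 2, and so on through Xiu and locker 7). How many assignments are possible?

Let Aᵢ (for 1 ≤ i ≤ 7) be the placements that put person i in their forbidden locker. Any j of these fix j positions, leaving (9−j)! ways to fill the rest, and there are C(7,j) ways to pick which j.
By inclusion–exclusion, the number of valid placements is Σ_{j=0}^{7} (−1)^j C(7,j)·(9−j)!.
Computing: 362880 − 282240 + 105840 − 25200 + 4200 − 504 + 42 − 2 = 165016.

165016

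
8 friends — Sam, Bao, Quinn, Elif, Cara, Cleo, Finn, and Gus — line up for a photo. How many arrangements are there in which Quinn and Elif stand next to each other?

10080

Treat {Quinn, Elif} as a single unit. There are 7 units to order, and the pair itself can be ordered 2 ways.
That gives 2 × 7! = 2 × 5040 = 10080.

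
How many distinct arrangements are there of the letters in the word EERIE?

The 5 letters of EERIE have repeats: E appearing 3 times.
So there are 5! / (3!) = 20 distinguishable arrangements.

20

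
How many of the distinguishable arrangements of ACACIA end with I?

10

Fix I in the last position and arrange the remaining 5 letters.
Those 5 letters have A appearing 3 times and C appearing twice, giving (5)!/(3!·2!) = 10.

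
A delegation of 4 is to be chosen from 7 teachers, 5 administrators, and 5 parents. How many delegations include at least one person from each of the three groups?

1225

With no constraint there are C(17,4) = 2380 possible selections.
Subtract selections that omit an entire group: no teachers → C(10,4) = 210; no administrators → C(12,4) = 495; no parents → C(12,4) = 495.
Add back selections omitting two groups (i.e. drawn from a single group): C(7,4) + C(5,4) + C(5,4) = 45.
By inclusion–exclusion: 2380 − 1200 + 45 = 1225.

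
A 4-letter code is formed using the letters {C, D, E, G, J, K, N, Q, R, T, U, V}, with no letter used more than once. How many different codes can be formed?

Choose and order 4 of the 12 symbols: the first letter has 12 options, the next 11, then 10, 9.
That product is 12 × 11 × 10 × 9 = 11880.

11880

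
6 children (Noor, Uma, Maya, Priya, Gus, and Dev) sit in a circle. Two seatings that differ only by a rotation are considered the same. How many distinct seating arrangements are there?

Fix one person's seat to break rotational symmetry; the remaining 5 people can be arranged in (5)! = 120 ways.

120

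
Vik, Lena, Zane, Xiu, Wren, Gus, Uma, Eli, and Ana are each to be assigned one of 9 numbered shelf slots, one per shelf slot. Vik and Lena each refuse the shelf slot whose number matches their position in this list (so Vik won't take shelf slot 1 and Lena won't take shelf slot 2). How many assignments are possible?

Let Aᵢ (for i ∈ {1, 2}) be the placements that put person i in their forbidden shelf slot. Any j of these fix j positions, leaving (9−j)! ways to fill the rest, and there are C(2,j) ways to pick which j.
By inclusion–exclusion, the number of valid placements is Σ_{j=0}^{2} (−1)^j C(2,j)·(9−j)!.
Computing: 362880 − 80640 + 5040 = 287280.

287280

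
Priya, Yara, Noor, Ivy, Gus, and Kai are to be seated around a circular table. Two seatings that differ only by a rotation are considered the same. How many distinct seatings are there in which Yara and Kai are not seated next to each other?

72

All circular seatings of 6 people number (5)! = 120.
Those with Yara next to Kai: fuse the pair into one unit and seat 5 units around a circle — 2·(4)! = 48.
Subtracting, 120 − 48 = 72.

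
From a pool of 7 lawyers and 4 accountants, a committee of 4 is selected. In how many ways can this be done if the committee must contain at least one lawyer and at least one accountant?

Unrestricted: C(11,4) = 330 ways to pick any 4 of the 11.
Selections missing a whole group: no lawyers → C(4,4) = 1; no accountants → C(7,4) = 35.
Both groups omitted at once is impossible, so 330 − 36 = 294.

294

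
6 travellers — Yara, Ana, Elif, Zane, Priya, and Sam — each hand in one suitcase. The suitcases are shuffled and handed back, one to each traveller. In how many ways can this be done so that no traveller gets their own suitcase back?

Let Aᵢ be the assignments in which traveller i gets their own suitcase. We want the size of the complement of A₁∪…∪A_6.
By inclusion–exclusion this is Σ_{j=0}^{6} (−1)^j C(6,j)·(6−j)!.
Computing: 720 − 720 + 360 − 120 + 30 − 6 + 1 = 265.

265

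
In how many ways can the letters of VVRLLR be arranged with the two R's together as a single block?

30

Treat the 2 copies of R as a single block. The multiset to arrange is then {RR, L, L, V, V}, 5 items in all.
That gives (5)!/(2!·2!) = 30 arrangements.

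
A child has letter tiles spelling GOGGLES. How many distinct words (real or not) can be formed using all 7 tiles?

The 7 letters of GOGGLES have repeats: G appearing 3 times.
So there are 7! / (3!) = 840 distinguishable arrangements.

840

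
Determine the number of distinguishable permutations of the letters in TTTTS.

5

TTTTS has 5 letters with T appearing 4 times.
So there are 5! / (4!) = 5 distinguishable arrangements.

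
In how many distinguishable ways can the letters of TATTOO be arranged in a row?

The 6 letters of TATTOO have repeats: O appearing twice and T appearing 3 times.
The number of distinct arrangements is 6!/(3!·2!) = 720/12 = 60.

60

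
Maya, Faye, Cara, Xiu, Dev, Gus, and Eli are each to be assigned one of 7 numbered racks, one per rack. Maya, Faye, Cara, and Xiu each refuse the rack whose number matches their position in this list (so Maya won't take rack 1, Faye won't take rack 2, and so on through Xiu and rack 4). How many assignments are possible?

2790

Let Aᵢ (for 1 ≤ i ≤ 4) be the placements that put person i in their forbidden rack. Any j of these fix j positions, leaving (7−j)! ways to fill the rest, and there are C(4,j) ways to pick which j.
By inclusion–exclusion, the number of valid placements is Σ_{j=0}^{4} (−1)^j C(4,j)·(7−j)!.
Computing: 5040 − 2880 + 720 − 96 + 6 = 2790.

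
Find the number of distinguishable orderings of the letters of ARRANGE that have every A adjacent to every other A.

Treat the 2 copies of A as a single block. The multiset to arrange is then {AA, E, G, N, R, R}, 6 items in all.
That gives (6)!/(2!) = 360 arrangements.

360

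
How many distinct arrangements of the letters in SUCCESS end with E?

With the last slot taken by E, it remains to arrange the other 6 letters (SUCCSS).
Those 6 letters have C appearing twice and S appearing 3 times, giving (6)!/(3!·2!) = 60.

60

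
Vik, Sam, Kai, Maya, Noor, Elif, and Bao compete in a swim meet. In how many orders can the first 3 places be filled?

This is an ordered selection of 3 from 7: P(7,3).
That gives 7 × 6 × 5 = 210.

210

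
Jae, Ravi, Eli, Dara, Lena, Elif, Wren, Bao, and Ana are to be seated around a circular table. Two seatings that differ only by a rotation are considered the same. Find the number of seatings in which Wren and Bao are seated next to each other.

Treat {Wren, Bao} as one unit (2 internal orders) and seat the resulting 8 units around the table: (7)! circular arrangements.
So 2 × (7)! = 2 × 5040 = 10080.

10080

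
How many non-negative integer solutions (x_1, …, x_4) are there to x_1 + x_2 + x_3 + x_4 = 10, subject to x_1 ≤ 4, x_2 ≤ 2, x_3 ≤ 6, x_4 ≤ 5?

70

Without the upper bounds there are C(13,3) = 286 ways to split 10 among 4 variables.
Subtract solutions that violate a single cap (substitute x_i' = x_i − (cap_i+1)): x_1 ≥ 5 gives C(8,3) = 56; x_2 ≥ 3 gives C(10,3) = 120; x_3 ≥ 7 gives C(6,3) = 20; x_4 ≥ 6 gives C(7,3) = 35. Together 231.
Add back pairs where two caps are both exceeded: 10 + 0 + 0 + 1 + 4 + 0 = 15.
By inclusion–exclusion the count is 286 − 231 + 15 = 70.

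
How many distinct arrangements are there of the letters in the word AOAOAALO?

Letter multiplicities in AOAOAALO: A×4, L×1, O×3.
The number of distinct arrangements is 8!/(4!·3!) = 40320/144 = 280.

280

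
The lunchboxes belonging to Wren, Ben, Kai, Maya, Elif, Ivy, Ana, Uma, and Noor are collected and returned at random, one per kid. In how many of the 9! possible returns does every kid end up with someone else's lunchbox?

Count assignments avoiding every fixed point. For any j of the 9 kids fixed to their own lunchbox, the other 9−j can be arranged in (9−j)! ways.
By inclusion–exclusion this is Σ_{j=0}^{9} (−1)^j C(9,j)·(9−j)!.
Computing: 362880 − 362880 + 181440 − 60480 + 15120 − 3024 + 504 − 72 + 9 − 1 = 133496.

133496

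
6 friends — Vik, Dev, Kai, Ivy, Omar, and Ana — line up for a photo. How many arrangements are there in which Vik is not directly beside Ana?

480

There are 6! = 720 arrangements in all. If Vik and Ana are adjacent, merging them into one block gives 2·(5)! = 240 arrangements.
So 720 − 240 = 480 arrangements keep them apart.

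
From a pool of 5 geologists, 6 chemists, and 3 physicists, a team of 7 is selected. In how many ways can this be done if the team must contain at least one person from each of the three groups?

Total 7-person selections from all 14: C(14,7) = 3432.
Subtract selections that omit an entire group: no geologists → C(9,7) = 36; no chemists → C(8,7) = 8; no physicists → C(11,7) = 330.
Add back selections omitting two groups (i.e. drawn from a single group): C(5,7) + C(6,7) + C(3,7) = 0.
By inclusion–exclusion: 3432 − 374 + 0 = 3058.

3058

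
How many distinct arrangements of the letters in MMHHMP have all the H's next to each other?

Treat the 2 copies of H as a single block. The multiset to arrange is then {HH, M, M, M, P}, 5 items in all.
That gives (5)!/(3!) = 20 arrangements.

20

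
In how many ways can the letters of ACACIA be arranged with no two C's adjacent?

Total arrangements of ACACIA: 6!/(3!·2!) = 60.
Arrangements with the C's together: treat CC as one letter, giving (5)!/(3!) = 20.
Subtracting, 60 − 20 = 40 arrangements keep the C's apart.

40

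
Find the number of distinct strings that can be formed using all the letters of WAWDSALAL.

Letter multiplicities in WAWDSALAL: A×3, D×1, L×2, S×1, W×2.
So there are 9! / (3!·2!·2!) = 15120 distinguishable arrangements.

15120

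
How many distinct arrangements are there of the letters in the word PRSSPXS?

420

The 7 letters of PRSSPXS have repeats: P appearing twice and S appearing 3 times.
The number of distinct arrangements is 7!/(3!·2!) = 5040/12 = 420.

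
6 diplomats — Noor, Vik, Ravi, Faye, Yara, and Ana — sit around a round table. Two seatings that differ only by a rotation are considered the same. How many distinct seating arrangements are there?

Seat Noor anywhere (absorbing the rotational symmetry), then permute the other 5: (5)! = 120.

120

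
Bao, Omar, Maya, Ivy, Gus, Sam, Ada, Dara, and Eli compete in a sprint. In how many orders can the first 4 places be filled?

3024

There are 9 choices for 1st place, 8 for 2nd, and so on down to 6 for position 4.
That gives 9 × 8 × 7 × 6 = 3024.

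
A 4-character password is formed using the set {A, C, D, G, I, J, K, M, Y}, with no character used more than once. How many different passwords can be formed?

3024

Choose and order 4 of the 9 symbols: the first character has 9 options, the next 8, then 7, 6.
That product is 9 × 8 × 7 × 6 = 3024.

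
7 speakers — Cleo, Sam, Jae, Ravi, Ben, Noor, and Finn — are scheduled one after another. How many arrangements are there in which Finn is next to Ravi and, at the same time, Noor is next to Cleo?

480

Treat {Finn,Ravi} as one block (2 orders) and {Noor,Cleo} as another (2 orders).
That leaves 5 units to arrange: 2 × 2 × 5! = 4 × 120 = 480.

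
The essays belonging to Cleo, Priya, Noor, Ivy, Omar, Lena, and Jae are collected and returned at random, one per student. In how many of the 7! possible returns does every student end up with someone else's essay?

1854

This is the derangement count D_7: permutations of 7 items with no fixed point.
By inclusion–exclusion this is Σ_{j=0}^{7} (−1)^j C(7,j)·(7−j)!.
Computing: 5040 − 5040 + 2520 − 840 + 210 − 42 + 7 − 1 = 1854.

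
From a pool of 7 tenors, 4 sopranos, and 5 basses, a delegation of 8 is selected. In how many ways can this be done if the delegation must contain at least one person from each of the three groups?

12201

Unrestricted: C(16,8) = 12870 ways to pick any 8 of the 16.
Subtract selections that omit an entire group: no tenors → C(9,8) = 9; no sopranos → C(12,8) = 495; no basses → C(11,8) = 165.
Add back selections omitting two groups (i.e. drawn from a single group): C(7,8) + C(4,8) + C(5,8) = 0.
By inclusion–exclusion: 12870 − 669 + 0 = 12201.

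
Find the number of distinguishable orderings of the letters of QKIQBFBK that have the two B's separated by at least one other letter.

3780

There are 8!/(2!·2!·2!) = 5040 arrangements of QKIQBFBK in total.
Arrangements with the B's together: treat BB as one letter, giving (7)!/(2!·2!) = 1260.
Subtracting, 5040 − 1260 = 3780 arrangements keep the B's apart.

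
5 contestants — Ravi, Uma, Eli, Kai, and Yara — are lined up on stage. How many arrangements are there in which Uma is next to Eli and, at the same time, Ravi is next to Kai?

Treat {Uma,Eli} as one block (2 orders) and {Ravi,Kai} as another (2 orders).
That leaves 3 units to arrange: 2 × 2 × 3! = 4 × 6 = 24.

24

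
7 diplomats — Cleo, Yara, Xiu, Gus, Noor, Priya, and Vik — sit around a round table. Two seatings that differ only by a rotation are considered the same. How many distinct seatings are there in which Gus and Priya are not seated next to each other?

Without the restriction there are (6)! = 720 seatings.
Those with Gus next to Priya: fuse the pair into one unit and seat 6 units around a circle — 2·(5)! = 240.
Subtracting, 720 − 240 = 480.

480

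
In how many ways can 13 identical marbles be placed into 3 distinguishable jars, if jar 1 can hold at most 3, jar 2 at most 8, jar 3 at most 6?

14

By stars and bars, unrestricted non-negative solutions to x_1+…+x_3 = 13 number C(13+2,2) = 105.
Subtract solutions that violate a single cap (substitute x_i' = x_i − (cap_i+1)): x_1 ≥ 4 gives C(11,2) = 55; x_2 ≥ 9 gives C(6,2) = 15; x_3 ≥ 7 gives C(8,2) = 28. Together 98.
Add back pairs where two caps are both exceeded: 1 + 6 + 0 = 7.
By inclusion–exclusion the count is 105 − 98 + 7 = 14.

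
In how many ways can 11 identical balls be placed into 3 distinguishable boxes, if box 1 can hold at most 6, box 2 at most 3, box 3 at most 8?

22

Without the upper bounds there are C(13,2) = 78 ways to split 11 among 3 boxes.
Subtract solutions that violate a single cap (substitute x_i' = x_i − (cap_i+1)): x_1 ≥ 7 gives C(6,2) = 15; x_2 ≥ 4 gives C(9,2) = 36; x_3 ≥ 9 gives C(4,2) = 6. Together 57.
Add back pairs where two caps are both exceeded: 1 + 0 + 0 = 1.
By inclusion–exclusion the count is 78 − 57 + 1 = 22.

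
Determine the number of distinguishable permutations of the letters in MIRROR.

MIRROR has 6 letters with R appearing 3 times.
The number of distinct arrangements is 6!/(3!) = 720/6 = 120.

120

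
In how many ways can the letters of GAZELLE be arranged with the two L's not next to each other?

There are 7!/(2!·2!) = 1260 arrangements of GAZELLE in total.
Arrangements with the L's together: treat LL as one letter, giving (6)!/(2!) = 360.
Subtracting, 1260 − 360 = 900 arrangements keep the L's apart.

900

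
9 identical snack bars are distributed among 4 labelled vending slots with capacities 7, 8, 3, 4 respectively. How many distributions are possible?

Ignoring the caps, the number of non-negative solutions to x_1+…+x_4 = 9 is C(12,3) = 220.
Subtract solutions that violate a single cap (substitute x_i' = x_i − (cap_i+1)): x_1 ≥ 8 gives C(4,3) = 4; x_2 ≥ 9 gives C(3,3) = 1; x_3 ≥ 4 gives C(8,3) = 56; x_4 ≥ 5 gives C(7,3) = 35. Together 96.
Add back pairs where two caps are both exceeded: 0 + 0 + 0 + 0 + 0 + 1 = 1.
By inclusion–exclusion the count is 220 − 96 + 1 = 125.

125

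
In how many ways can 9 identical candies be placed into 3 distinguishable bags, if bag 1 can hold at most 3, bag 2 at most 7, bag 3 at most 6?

25

By stars and bars, unrestricted non-negative solutions to x_1+…+x_3 = 9 number C(9+2,2) = 55.
Subtract solutions that violate a single cap (substitute x_i' = x_i − (cap_i+1)): x_1 ≥ 4 gives C(7,2) = 21; x_2 ≥ 8 gives C(3,2) = 3; x_3 ≥ 7 gives C(4,2) = 6. Together 30.
No two caps can be exceeded simultaneously, so the pair terms are all 0.
By inclusion–exclusion the count is 55 − 30 + 0 = 25.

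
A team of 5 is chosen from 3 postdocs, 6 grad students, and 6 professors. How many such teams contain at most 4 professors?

Split by how many professors are chosen (0 through 4).
Sum: C(6,0)·C(9,5) + C(6,1)·C(9,4) + C(6,2)·C(9,3) + C(6,3)·C(9,2) + C(6,4)·C(9,1) = 126 + 756 + 1260 + 720 + 135 = 2997.

2997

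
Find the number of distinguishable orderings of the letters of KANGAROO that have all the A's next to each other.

Treat the 2 copies of A as a single block. The multiset to arrange is then {AA, G, K, N, O, O, R}, 7 items in all.
That gives (7)!/(2!) = 2520 arrangements.

2520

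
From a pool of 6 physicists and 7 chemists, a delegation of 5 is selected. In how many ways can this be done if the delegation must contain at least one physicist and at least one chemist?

Total 5-person selections from all 13: C(13,5) = 1287.
Subtract selections that omit an entire group: no physicists → C(7,5) = 21; no chemists → C(6,5) = 6.
Both groups omitted at once is impossible, so 1287 − 27 = 1260.

1260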